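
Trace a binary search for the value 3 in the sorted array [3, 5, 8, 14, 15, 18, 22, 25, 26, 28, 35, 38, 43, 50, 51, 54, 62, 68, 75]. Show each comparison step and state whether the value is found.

Binary search for 3 in [3, 5, 8, 14, 15, 18, 22, 25, 26, 28, 35, 38, 43, 50, 51, 54, 62, 68, 75]:

lo=0, hi=18, mid=9, arr[mid]=28 -> 28 > 3, search left half
lo=0, hi=8, mid=4, arr[mid]=15 -> 15 > 3, search left half
lo=0, hi=3, mid=1, arr[mid]=5 -> 5 > 3, search left half
lo=0, hi=0, mid=0, arr[mid]=3 -> Found target at index 0!

Binary search finds 3 at index 0 after 4 comparisons. The search repeatedly halves the search space by comparing with the middle element.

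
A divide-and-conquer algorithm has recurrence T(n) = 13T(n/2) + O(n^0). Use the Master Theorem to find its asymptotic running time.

Master Theorem for T(n) = 13T(n/2) + O(n^0):

a = 13, b = 2, c = 0
log_b(a) = log_2(13) = 3.7004

Case 1: c = 0 < log_2(13) = 3.7004
T(n) = O(n^(log_2 13))

For T(n) = 13T(n/2) + O(n^0): log_2(13) = 3.7004. This is Case 1 of the Master Theorem (c < log_b(a), work dominated by leaves), giving O(n^(log_2 13)).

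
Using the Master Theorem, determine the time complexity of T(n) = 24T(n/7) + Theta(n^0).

Master Theorem for T(n) = 24T(n/7) + O(n^0):

a = 24, b = 7, c = 0
log_b(a) = log_7(24) = 1.6332

Case 1: c = 0 < log_7(24) = 1.6332
T(n) = O(n^(log_7 24))

For T(n) = 24T(n/7) + O(n^0): log_7(24) = 1.6332. This is Case 1 of the Master Theorem (c < log_b(a), work dominated by leaves), giving O(n^(log_7 24)).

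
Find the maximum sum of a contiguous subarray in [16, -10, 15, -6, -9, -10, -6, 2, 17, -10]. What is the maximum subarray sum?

Using Kadane's algorithm on [16, -10, 15, -6, -9, -10, -6, 2, 17, -10]:

Scanning through the array:
Position 1 (value -10): max_ending_here = 6, max_so_far = 16
Position 2 (value 15): max_ending_here = 21, max_so_far = 21
Position 3 (value -6): max_ending_here = 15, max_so_far = 21
Position 4 (value -9): max_ending_here = 6, max_so_far = 21
Position 5 (value -10): max_ending_here = -4, max_so_far = 21
Position 6 (value -6): max_ending_here = -6, max_so_far = 21
Position 7 (value 2): max_ending_here = 2, max_so_far = 21
Position 8 (value 17): max_ending_here = 19, max_so_far = 21
Position 9 (value -10): max_ending_here = 9, max_so_far = 21

Maximum subarray: [16, -10, 15]
Maximum sum: 21

The maximum subarray is [16, -10, 15] with sum 21. This subarray runs from index 0 to index 2.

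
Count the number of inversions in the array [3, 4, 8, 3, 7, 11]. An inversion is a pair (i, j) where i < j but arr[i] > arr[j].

Finding inversions in [3, 4, 8, 3, 7, 11]:

(1, 3): arr[1]=4 > arr[3]=3
(2, 3): arr[2]=8 > arr[3]=3
(2, 4): arr[2]=8 > arr[4]=7

Total inversions: 3

The array has 3 inversion(s): (1,3), (2,3), (2,4). Each pair (i,j) satisfies i < j and arr[i] > arr[j].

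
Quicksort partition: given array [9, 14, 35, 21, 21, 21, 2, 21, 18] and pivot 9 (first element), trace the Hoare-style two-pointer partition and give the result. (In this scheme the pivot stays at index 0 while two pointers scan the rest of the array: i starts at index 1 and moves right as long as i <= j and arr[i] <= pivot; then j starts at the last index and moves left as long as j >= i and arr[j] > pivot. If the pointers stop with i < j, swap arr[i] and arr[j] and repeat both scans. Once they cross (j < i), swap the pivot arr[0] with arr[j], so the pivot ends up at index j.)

Hoare-style two-pointer partition with pivot = 9:

Initial array: [9, 14, 35, 21, 21, 21, 2, 21, 18]

Pointers start at i = 1, j = 8.
i stops at index 1 (arr[1]=14 > 9), j stops at index 6 (arr[6]=2 <= 9): swap arr[1] and arr[6], array becomes [9, 2, 35, 21, 21, 21, 14, 21, 18]
i ends at 2, j ends at 1: the pointers have crossed (j < i), so scanning stops.

Swap pivot arr[0] with arr[1] to place pivot at position 1: [2, 9, 35, 21, 21, 21, 14, 21, 18]
Pivot position: 1

After partitioning with pivot 9, the array becomes [2, 9, 35, 21, 21, 21, 14, 21, 18]. The pivot is placed at index 1. All elements to the left of the pivot are <= 9, and all elements to the right are > 9.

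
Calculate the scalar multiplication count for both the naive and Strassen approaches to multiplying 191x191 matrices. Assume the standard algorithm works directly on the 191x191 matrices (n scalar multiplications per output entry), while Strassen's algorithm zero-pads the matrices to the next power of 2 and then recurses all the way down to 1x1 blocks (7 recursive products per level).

Matrix multiplication for 191x191 matrices:

Strassen's algorithm requires power-of-2 dimensions. Pad 191x191 to 256x256 (next power of 2).

Standard algorithm: 191^3 = 6967871 multiplications
Strassen's algorithm: 7^(log2(256)) = 7^8 = 5764801 multiplications
Savings: 6967871 - 5764801 = 1203070 multiplications

Standard: 6967871 multiplications (191^3). Strassen: 5764801 multiplications (7^8, after padding to 256x256). Strassen reduces 8 recursive multiplications to 7 at each level.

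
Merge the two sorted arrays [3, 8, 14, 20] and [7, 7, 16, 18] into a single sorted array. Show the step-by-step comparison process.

Merging process:

Compare 3 vs 7: take 3 from left. Merged: [3]
Compare 8 vs 7: take 7 from right. Merged: [3, 7]
Compare 8 vs 7: take 7 from right. Merged: [3, 7, 7]
Compare 8 vs 16: take 8 from left. Merged: [3, 7, 7, 8]
Compare 14 vs 16: take 14 from left. Merged: [3, 7, 7, 8, 14]
Compare 20 vs 16: take 16 from right. Merged: [3, 7, 7, 8, 14, 16]
Compare 20 vs 18: take 18 from right. Merged: [3, 7, 7, 8, 14, 16, 18]
Append remaining from left: [20]. Merged: [3, 7, 7, 8, 14, 16, 18, 20]

Final merged array: [3, 7, 7, 8, 14, 16, 18, 20]
Total comparisons: 7

The merged array is [3, 7, 7, 8, 14, 16, 18, 20], requiring 7 comparisons. The merge step runs in O(n) time where n is the total number of elements.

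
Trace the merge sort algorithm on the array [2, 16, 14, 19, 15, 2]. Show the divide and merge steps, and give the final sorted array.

Merge sort trace:

Split: [2, 16, 14, 19, 15, 2] -> [2, 16, 14] and [19, 15, 2]
  Split: [2, 16, 14] -> [2] and [16, 14]
    Split: [16, 14] -> [16] and [14]
    Merge: [16] + [14] -> [14, 16]
  Merge: [2] + [14, 16] -> [2, 14, 16]
  Split: [19, 15, 2] -> [19] and [15, 2]
    Split: [15, 2] -> [15] and [2]
    Merge: [15] + [2] -> [2, 15]
  Merge: [19] + [2, 15] -> [2, 15, 19]
Merge: [2, 14, 16] + [2, 15, 19] -> [2, 2, 14, 15, 16, 19]

Final sorted array: [2, 2, 14, 15, 16, 19]

The merge sort proceeds by recursively splitting the array and merging sorted halves.
After all merges, the sorted array is [2, 2, 14, 15, 16, 19].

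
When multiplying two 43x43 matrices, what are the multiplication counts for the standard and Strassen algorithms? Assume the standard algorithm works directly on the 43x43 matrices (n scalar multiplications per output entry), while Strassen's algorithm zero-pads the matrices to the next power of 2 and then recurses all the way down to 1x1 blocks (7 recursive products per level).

Matrix multiplication for 43x43 matrices:

Strassen's algorithm requires power-of-2 dimensions. Pad 43x43 to 64x64 (next power of 2).

Standard algorithm: 43^3 = 79507 multiplications
Strassen's algorithm: 7^(log2(64)) = 7^6 = 117649 multiplications
Difference: 79507 - 117649 = -38142 (Strassen uses MORE here due to padding overhead — for small or just-over-power-of-2 n, padding can outweigh the per-level savings)

Standard: 79507 multiplications (43^3). Strassen: 117649 multiplications (7^6, after padding to 64x64). Strassen reduces 8 recursive multiplications to 7 at each level.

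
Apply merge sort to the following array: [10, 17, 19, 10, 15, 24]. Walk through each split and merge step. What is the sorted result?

Merge sort trace:

Split: [10, 17, 19, 10, 15, 24] -> [10, 17, 19] and [10, 15, 24]
  Split: [10, 17, 19] -> [10] and [17, 19]
    Split: [17, 19] -> [17] and [19]
    Merge: [17] + [19] -> [17, 19]
  Merge: [10] + [17, 19] -> [10, 17, 19]
  Split: [10, 15, 24] -> [10] and [15, 24]
    Split: [15, 24] -> [15] and [24]
    Merge: [15] + [24] -> [15, 24]
  Merge: [10] + [15, 24] -> [10, 15, 24]
Merge: [10, 17, 19] + [10, 15, 24] -> [10, 10, 15, 17, 19, 24]

Final sorted array: [10, 10, 15, 17, 19, 24]

The merge sort proceeds by recursively splitting the array and merging sorted halves.
After all merges, the sorted array is [10, 10, 15, 17, 19, 24].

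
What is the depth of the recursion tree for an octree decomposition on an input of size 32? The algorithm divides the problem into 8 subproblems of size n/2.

For divide and conquer with division factor 2:

Problem sizes at each level:
Level 0: 32
Level 1: 16
Level 2: 8
Level 3: 4
Level 4: 2
Level 5: 1

The root is level 0 and the size-1 base case is level 5 (the tree spans levels 0 through 5, i.e. 6 levels counting the root), so the depth is the number of divisions: log_2(32) = 5

The recursion tree depth is log_2(32) = 5. At each level, the problem size is divided by 2, so it takes 5 divisions to reduce to a base case of size 1. The algorithm makes 8 recursive calls at each level.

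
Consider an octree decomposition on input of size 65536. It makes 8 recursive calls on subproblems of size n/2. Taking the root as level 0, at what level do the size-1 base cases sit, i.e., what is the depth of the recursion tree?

For divide and conquer with division factor 2:

Problem sizes at each level:
Level 0: 65536
Level 1: 32768
Level 2: 16384
Level 3: 8192
Level 4: 4096
Level 5: 2048
Level 6: 1024
Level 7: 512
Level 8: 256
Level 9: 128
Level 10: 64
Level 11: 32
Level 12: 16
Level 13: 8
Level 14: 4
Level 15: 2
Level 16: 1

The root is level 0 and the size-1 base case is level 16 (the tree spans levels 0 through 16, i.e. 17 levels counting the root), so the depth is the number of divisions: log_2(65536) = 16

The recursion tree depth is log_2(65536) = 16. At each level, the problem size is divided by 2, so it takes 16 divisions to reduce to a base case of size 1. The algorithm makes 8 recursive calls at each level.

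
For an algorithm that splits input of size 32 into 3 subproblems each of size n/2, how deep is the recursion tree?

For divide and conquer with division factor 2:

Problem sizes at each level:
Level 0: 32
Level 1: 16
Level 2: 8
Level 3: 4
Level 4: 2
Level 5: 1

The root is level 0 and the size-1 base case is level 5 (the tree spans levels 0 through 5, i.e. 6 levels counting the root), so the depth is the number of divisions: log_2(32) = 5

The recursion tree depth is log_2(32) = 5. At each level, the problem size is divided by 2, so it takes 5 divisions to reduce to a base case of size 1. The algorithm makes 3 recursive calls at each level.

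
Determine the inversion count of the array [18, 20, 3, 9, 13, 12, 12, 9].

Finding inversions in [18, 20, 3, 9, 13, 12, 12, 9]:

(0, 2): arr[0]=18 > arr[2]=3
(0, 3): arr[0]=18 > arr[3]=9
(0, 4): arr[0]=18 > arr[4]=13
(0, 5): arr[0]=18 > arr[5]=12
(0, 6): arr[0]=18 > arr[6]=12
(0, 7): arr[0]=18 > arr[7]=9
(1, 2): arr[1]=20 > arr[2]=3
(1, 3): arr[1]=20 > arr[3]=9
(1, 4): arr[1]=20 > arr[4]=13
(1, 5): arr[1]=20 > arr[5]=12
(1, 6): arr[1]=20 > arr[6]=12
(1, 7): arr[1]=20 > arr[7]=9
(4, 5): arr[4]=13 > arr[5]=12
(4, 6): arr[4]=13 > arr[6]=12
(4, 7): arr[4]=13 > arr[7]=9
(5, 7): arr[5]=12 > arr[7]=9
(6, 7): arr[6]=12 > arr[7]=9

Total inversions: 17

The array has 17 inversion(s): (0,2), (0,3), (0,4), (0,5), (0,6), (0,7), (1,2), (1,3), (1,4), (1,5), (1,6), (1,7), (4,5), (4,6), (4,7), (5,7), (6,7). Each pair (i,j) satisfies i < j and arr[i] > arr[j].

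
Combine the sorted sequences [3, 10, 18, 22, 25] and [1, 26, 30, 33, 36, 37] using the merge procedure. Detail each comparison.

Merging process:

Compare 3 vs 1: take 1 from right. Merged: [1]
Compare 3 vs 26: take 3 from left. Merged: [1, 3]
Compare 10 vs 26: take 10 from left. Merged: [1, 3, 10]
Compare 18 vs 26: take 18 from left. Merged: [1, 3, 10, 18]
Compare 22 vs 26: take 22 from left. Merged: [1, 3, 10, 18, 22]
Compare 25 vs 26: take 25 from left. Merged: [1, 3, 10, 18, 22, 25]
Append remaining from right: [26, 30, 33, 36, 37]. Merged: [1, 3, 10, 18, 22, 25, 26, 30, 33, 36, 37]

Final merged array: [1, 3, 10, 18, 22, 25, 26, 30, 33, 36, 37]
Total comparisons: 6

The merged array is [1, 3, 10, 18, 22, 25, 26, 30, 33, 36, 37], requiring 6 comparisons. The merge step runs in O(n) time where n is the total number of elements.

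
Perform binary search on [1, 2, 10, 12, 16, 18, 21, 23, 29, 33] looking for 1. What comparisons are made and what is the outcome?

Binary search for 1 in [1, 2, 10, 12, 16, 18, 21, 23, 29, 33]:

lo=0, hi=9, mid=4, arr[mid]=16 -> 16 > 1, search left half
lo=0, hi=3, mid=1, arr[mid]=2 -> 2 > 1, search left half
lo=0, hi=0, mid=0, arr[mid]=1 -> Found target at index 0!

Binary search finds 1 at index 0 after 3 comparisons. The search repeatedly halves the search space by comparing with the middle element.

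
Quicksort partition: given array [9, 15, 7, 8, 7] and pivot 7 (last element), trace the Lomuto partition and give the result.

Lomuto partition with pivot = 7:

Initial array: [9, 15, 7, 8, 7]

arr[0]=9 > 7: no swap
arr[1]=15 > 7: no swap
arr[2]=7 <= 7: swap with position 0, array becomes [7, 15, 9, 8, 7]
arr[3]=8 > 7: no swap

Place pivot at position 1: [7, 7, 9, 8, 15]
Pivot position: 1

After partitioning with pivot 7, the array becomes [7, 7, 9, 8, 15]. The pivot is placed at index 1. All elements to the left of the pivot are <= 7, and all elements to the right are > 7.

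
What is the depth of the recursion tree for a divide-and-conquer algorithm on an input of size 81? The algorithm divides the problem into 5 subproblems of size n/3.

For divide and conquer with division factor 3:

Problem sizes at each level:
Level 0: 81
Level 1: 27
Level 2: 9
Level 3: 3
Level 4: 1

The root is level 0 and the size-1 base case is level 4 (the tree spans levels 0 through 4, i.e. 5 levels counting the root), so the depth is the number of divisions: log_3(81) = 4

The recursion tree depth is log_3(81) = 4. At each level, the problem size is divided by 3, so it takes 4 divisions to reduce to a base case of size 1. The algorithm makes 5 recursive calls at each level.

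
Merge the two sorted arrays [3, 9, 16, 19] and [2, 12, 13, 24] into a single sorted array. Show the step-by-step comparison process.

Merging process:

Compare 3 vs 2: take 2 from right. Merged: [2]
Compare 3 vs 12: take 3 from left. Merged: [2, 3]
Compare 9 vs 12: take 9 from left. Merged: [2, 3, 9]
Compare 16 vs 12: take 12 from right. Merged: [2, 3, 9, 12]
Compare 16 vs 13: take 13 from right. Merged: [2, 3, 9, 12, 13]
Compare 16 vs 24: take 16 from left. Merged: [2, 3, 9, 12, 13, 16]
Compare 19 vs 24: take 19 from left. Merged: [2, 3, 9, 12, 13, 16, 19]
Append remaining from right: [24]. Merged: [2, 3, 9, 12, 13, 16, 19, 24]

Final merged array: [2, 3, 9, 12, 13, 16, 19, 24]
Total comparisons: 7

The merged array is [2, 3, 9, 12, 13, 16, 19, 24], requiring 7 comparisons. The merge step runs in O(n) time where n is the total number of elements.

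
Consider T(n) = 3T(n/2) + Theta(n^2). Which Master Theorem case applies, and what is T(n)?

Master Theorem for T(n) = 3T(n/2) + O(n^2):

a = 3, b = 2, c = 2
log_b(a) = log_2(3) = 1.5850

Case 3: c = 2 > log_2(3) = 1.5850
T(n) = O(n^2) = O(n^2)

For T(n) = 3T(n/2) + O(n^2): log_2(3) = 1.5850. This is Case 3 of the Master Theorem (c > log_b(a), work dominated by root), giving O(n^2).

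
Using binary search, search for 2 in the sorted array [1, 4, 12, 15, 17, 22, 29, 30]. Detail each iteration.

Binary search for 2 in [1, 4, 12, 15, 17, 22, 29, 30]:

lo=0, hi=7, mid=3, arr[mid]=15 -> 15 > 2, search left half
lo=0, hi=2, mid=1, arr[mid]=4 -> 4 > 2, search left half
lo=0, hi=0, mid=0, arr[mid]=1 -> 1 < 2, search right half
lo=1 > hi=0, target 2 not found

Binary search determines that 2 is not in the array after 3 comparisons. The search space was exhausted without finding the target.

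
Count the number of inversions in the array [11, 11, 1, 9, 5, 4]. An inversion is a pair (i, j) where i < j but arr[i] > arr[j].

Finding inversions in [11, 11, 1, 9, 5, 4]:

(0, 2): arr[0]=11 > arr[2]=1
(0, 3): arr[0]=11 > arr[3]=9
(0, 4): arr[0]=11 > arr[4]=5
(0, 5): arr[0]=11 > arr[5]=4
(1, 2): arr[1]=11 > arr[2]=1
(1, 3): arr[1]=11 > arr[3]=9
(1, 4): arr[1]=11 > arr[4]=5
(1, 5): arr[1]=11 > arr[5]=4
(3, 4): arr[3]=9 > arr[4]=5
(3, 5): arr[3]=9 > arr[5]=4
(4, 5): arr[4]=5 > arr[5]=4

Total inversions: 11

The array has 11 inversion(s): (0,2), (0,3), (0,4), (0,5), (1,2), (1,3), (1,4), (1,5), (3,4), (3,5), (4,5). Each pair (i,j) satisfies i < j and arr[i] > arr[j].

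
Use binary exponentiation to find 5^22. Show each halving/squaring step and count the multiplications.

Computing 5^22 by squaring (build up from 5^1; each line after the first costs one multiplication):

5^1 = 5
5^2 = (5^1)^2 = 5^2 = 25
5^4 = (5^2)^2 = 25^2 = 625
5^5 = 5 * 5^4 = 5 * 625 = 3125
5^10 = (5^5)^2 = 3125^2 = 9765625
5^11 = 5 * 5^10 = 5 * 9765625 = 48828125
5^22 = (5^11)^2 = 48828125^2 = 2384185791015625

Result: 2384185791015625
Multiplications needed: 6 (6 lines after 5^1)

5^22 = 2384185791015625. Using exponentiation by squaring, this requires 6 multiplications. The key idea: if the exponent is even, square the half-power; if odd, multiply by the base once.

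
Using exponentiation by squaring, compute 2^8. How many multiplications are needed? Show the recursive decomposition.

Computing 2^8 by squaring (build up from 2^1; each line after the first costs one multiplication):

2^1 = 2
2^2 = (2^1)^2 = 2^2 = 4
2^4 = (2^2)^2 = 4^2 = 16
2^8 = (2^4)^2 = 16^2 = 256

Result: 256
Multiplications needed: 3 (3 lines after 2^1)

2^8 = 256. Using exponentiation by squaring, this requires 3 multiplications. The key idea: if the exponent is even, square the half-power; if odd, multiply by the base once.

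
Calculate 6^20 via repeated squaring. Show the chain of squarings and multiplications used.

Computing 6^20 by squaring (build up from 6^1; each line after the first costs one multiplication):

6^1 = 6
6^2 = (6^1)^2 = 6^2 = 36
6^4 = (6^2)^2 = 36^2 = 1296
6^5 = 6 * 6^4 = 6 * 1296 = 7776
6^10 = (6^5)^2 = 7776^2 = 60466176
6^20 = (6^10)^2 = 60466176^2 = 3656158440062976

Result: 3656158440062976
Multiplications needed: 5 (5 lines after 6^1)

6^20 = 3656158440062976. Using exponentiation by squaring, this requires 5 multiplications. The key idea: if the exponent is even, square the half-power; if odd, multiply by the base once.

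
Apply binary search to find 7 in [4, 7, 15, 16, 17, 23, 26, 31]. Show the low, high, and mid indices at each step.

Binary search for 7 in [4, 7, 15, 16, 17, 23, 26, 31]:

lo=0, hi=7, mid=3, arr[mid]=16 -> 16 > 7, search left half
lo=0, hi=2, mid=1, arr[mid]=7 -> Found target at index 1!

Binary search finds 7 at index 1 after 2 comparisons. The search repeatedly halves the search space by comparing with the middle element.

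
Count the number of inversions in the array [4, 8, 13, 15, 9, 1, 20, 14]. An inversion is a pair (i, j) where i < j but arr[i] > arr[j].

Finding inversions in [4, 8, 13, 15, 9, 1, 20, 14]:

(0, 5): arr[0]=4 > arr[5]=1
(1, 5): arr[1]=8 > arr[5]=1
(2, 4): arr[2]=13 > arr[4]=9
(2, 5): arr[2]=13 > arr[5]=1
(3, 4): arr[3]=15 > arr[4]=9
(3, 5): arr[3]=15 > arr[5]=1
(3, 7): arr[3]=15 > arr[7]=14
(4, 5): arr[4]=9 > arr[5]=1
(6, 7): arr[6]=20 > arr[7]=14

Total inversions: 9

The array has 9 inversion(s): (0,5), (1,5), (2,4), (2,5), (3,4), (3,5), (3,7), (4,5), (6,7). Each pair (i,j) satisfies i < j and arr[i] > arr[j].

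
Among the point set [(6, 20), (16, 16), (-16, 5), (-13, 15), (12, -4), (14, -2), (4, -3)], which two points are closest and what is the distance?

Computing all pairwise distances among 7 points:

d((6, 20), (16, 16)) = 10.7703
d((6, 20), (-16, 5)) = 26.6271
d((6, 20), (-13, 15)) = 19.6469
d((6, 20), (12, -4)) = 24.7386
d((6, 20), (14, -2)) = 23.4094
d((6, 20), (4, -3)) = 23.0868
d((16, 16), (-16, 5)) = 33.8378
d((16, 16), (-13, 15)) = 29.0172
d((16, 16), (12, -4)) = 20.3961
d((16, 16), (14, -2)) = 18.1108
d((16, 16), (4, -3)) = 22.4722
d((-16, 5), (-13, 15)) = 10.4403
d((-16, 5), (12, -4)) = 29.4109
d((-16, 5), (14, -2)) = 30.8058
d((-16, 5), (4, -3)) = 21.5407
d((-13, 15), (12, -4)) = 31.4006
d((-13, 15), (14, -2)) = 31.9061
d((-13, 15), (4, -3)) = 24.7588
d((12, -4), (14, -2)) = 2.8284 <-- minimum
d((12, -4), (4, -3)) = 8.0623
d((14, -2), (4, -3)) = 10.0499

Closest pair: (12, -4) and (14, -2) with distance 2.8284

The closest pair is (12, -4) and (14, -2) with Euclidean distance 2.8284. For 7 points, brute-force pairwise comparison is shown above. For large n, the divide-and-conquer algorithm (sort by x, recurse on halves, check the dividing strip) achieves O(n log n).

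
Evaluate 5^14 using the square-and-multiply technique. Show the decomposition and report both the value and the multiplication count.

Computing 5^14 by squaring (build up from 5^1; each line after the first costs one multiplication):

5^1 = 5
5^2 = (5^1)^2 = 5^2 = 25
5^3 = 5 * 5^2 = 5 * 25 = 125
5^6 = (5^3)^2 = 125^2 = 15625
5^7 = 5 * 5^6 = 5 * 15625 = 78125
5^14 = (5^7)^2 = 78125^2 = 6103515625

Result: 6103515625
Multiplications needed: 5 (5 lines after 5^1)

5^14 = 6103515625. Using exponentiation by squaring, this requires 5 multiplications. The key idea: if the exponent is even, square the half-power; if odd, multiply by the base once.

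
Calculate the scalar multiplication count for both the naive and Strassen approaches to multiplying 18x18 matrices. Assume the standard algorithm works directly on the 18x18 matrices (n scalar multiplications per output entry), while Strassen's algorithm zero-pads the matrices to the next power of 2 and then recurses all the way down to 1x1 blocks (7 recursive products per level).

Matrix multiplication for 18x18 matrices:

Strassen's algorithm requires power-of-2 dimensions. Pad 18x18 to 32x32 (next power of 2).

Standard algorithm: 18^3 = 5832 multiplications
Strassen's algorithm: 7^(log2(32)) = 7^5 = 16807 multiplications
Difference: 5832 - 16807 = -10975 (Strassen uses MORE here due to padding overhead — for small or just-over-power-of-2 n, padding can outweigh the per-level savings)

Standard: 5832 multiplications (18^3). Strassen: 16807 multiplications (7^5, after padding to 32x32). Strassen reduces 8 recursive multiplications to 7 at each level.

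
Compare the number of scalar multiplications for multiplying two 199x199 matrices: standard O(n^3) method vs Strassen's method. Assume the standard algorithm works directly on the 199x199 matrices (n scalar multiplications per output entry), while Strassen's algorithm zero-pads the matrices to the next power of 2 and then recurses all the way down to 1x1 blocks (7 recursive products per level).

Matrix multiplication for 199x199 matrices:

Strassen's algorithm requires power-of-2 dimensions. Pad 199x199 to 256x256 (next power of 2).

Standard algorithm: 199^3 = 7880599 multiplications
Strassen's algorithm: 7^(log2(256)) = 7^8 = 5764801 multiplications
Savings: 7880599 - 5764801 = 2115798 multiplications

Standard: 7880599 multiplications (199^3). Strassen: 5764801 multiplications (7^8, after padding to 256x256). Strassen reduces 8 recursive multiplications to 7 at each level.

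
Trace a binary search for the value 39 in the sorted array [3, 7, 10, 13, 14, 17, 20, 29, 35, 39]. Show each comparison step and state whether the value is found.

Binary search for 39 in [3, 7, 10, 13, 14, 17, 20, 29, 35, 39]:

lo=0, hi=9, mid=4, arr[mid]=14 -> 14 < 39, search right half
lo=5, hi=9, mid=7, arr[mid]=29 -> 29 < 39, search right half
lo=8, hi=9, mid=8, arr[mid]=35 -> 35 < 39, search right half
lo=9, hi=9, mid=9, arr[mid]=39 -> Found target at index 9!

Binary search finds 39 at index 9 after 4 comparisons. The search repeatedly halves the search space by comparing with the middle element.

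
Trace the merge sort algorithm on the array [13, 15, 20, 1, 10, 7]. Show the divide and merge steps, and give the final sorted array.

Merge sort trace:

Split: [13, 15, 20, 1, 10, 7] -> [13, 15, 20] and [1, 10, 7]
  Split: [13, 15, 20] -> [13] and [15, 20]
    Split: [15, 20] -> [15] and [20]
    Merge: [15] + [20] -> [15, 20]
  Merge: [13] + [15, 20] -> [13, 15, 20]
  Split: [1, 10, 7] -> [1] and [10, 7]
    Split: [10, 7] -> [10] and [7]
    Merge: [10] + [7] -> [7, 10]
  Merge: [1] + [7, 10] -> [1, 7, 10]
Merge: [13, 15, 20] + [1, 7, 10] -> [1, 7, 10, 13, 15, 20]

Final sorted array: [1, 7, 10, 13, 15, 20]

The merge sort proceeds by recursively splitting the array and merging sorted halves.
After all merges, the sorted array is [1, 7, 10, 13, 15, 20].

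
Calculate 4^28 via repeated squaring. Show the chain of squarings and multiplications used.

Computing 4^28 by squaring (build up from 4^1; each line after the first costs one multiplication):

4^1 = 4
4^2 = (4^1)^2 = 4^2 = 16
4^3 = 4 * 4^2 = 4 * 16 = 64
4^6 = (4^3)^2 = 64^2 = 4096
4^7 = 4 * 4^6 = 4 * 4096 = 16384
4^14 = (4^7)^2 = 16384^2 = 268435456
4^28 = (4^14)^2 = 268435456^2 = 72057594037927936

Result: 72057594037927936
Multiplications needed: 6 (6 lines after 4^1)

4^28 = 72057594037927936. Using exponentiation by squaring, this requires 6 multiplications. The key idea: if the exponent is even, square the half-power; if odd, multiply by the base once.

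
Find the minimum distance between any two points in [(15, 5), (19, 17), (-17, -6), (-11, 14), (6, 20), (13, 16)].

Computing all pairwise distances among 6 points:

d((15, 5), (19, 17)) = 12.6491
d((15, 5), (-17, -6)) = 33.8378
d((15, 5), (-11, 14)) = 27.5136
d((15, 5), (6, 20)) = 17.4929
d((15, 5), (13, 16)) = 11.1803
d((19, 17), (-17, -6)) = 42.72
d((19, 17), (-11, 14)) = 30.1496
d((19, 17), (6, 20)) = 13.3417
d((19, 17), (13, 16)) = 6.0828 <-- minimum
d((-17, -6), (-11, 14)) = 20.8806
d((-17, -6), (6, 20)) = 34.7131
d((-17, -6), (13, 16)) = 37.2022
d((-11, 14), (6, 20)) = 18.0278
d((-11, 14), (13, 16)) = 24.0832
d((6, 20), (13, 16)) = 8.0623

Closest pair: (19, 17) and (13, 16) with distance 6.0828

The closest pair is (19, 17) and (13, 16) with Euclidean distance 6.0828. For 6 points, brute-force pairwise comparison is shown above. For large n, the divide-and-conquer algorithm (sort by x, recurse on halves, check the dividing strip) achieves O(n log n).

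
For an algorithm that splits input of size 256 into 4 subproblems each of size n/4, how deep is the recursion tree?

For divide and conquer with division factor 4:

Problem sizes at each level:
Level 0: 256
Level 1: 64
Level 2: 16
Level 3: 4
Level 4: 1

The root is level 0 and the size-1 base case is level 4 (the tree spans levels 0 through 4, i.e. 5 levels counting the root), so the depth is the number of divisions: log_4(256) = 4

The recursion tree depth is log_4(256) = 4. At each level, the problem size is divided by 4, so it takes 4 divisions to reduce to a base case of size 1. The algorithm makes 4 recursive calls at each level.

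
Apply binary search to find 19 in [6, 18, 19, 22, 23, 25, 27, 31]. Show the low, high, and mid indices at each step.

Binary search for 19 in [6, 18, 19, 22, 23, 25, 27, 31]:

lo=0, hi=7, mid=3, arr[mid]=22 -> 22 > 19, search left half
lo=0, hi=2, mid=1, arr[mid]=18 -> 18 < 19, search right half
lo=2, hi=2, mid=2, arr[mid]=19 -> Found target at index 2!

Binary search finds 19 at index 2 after 3 comparisons. The search repeatedly halves the search space by comparing with the middle element.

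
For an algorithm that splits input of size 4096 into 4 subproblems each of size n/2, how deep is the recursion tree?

For divide and conquer with division factor 2:

Problem sizes at each level:
Level 0: 4096
Level 1: 2048
Level 2: 1024
Level 3: 512
Level 4: 256
Level 5: 128
Level 6: 64
Level 7: 32
Level 8: 16
Level 9: 8
Level 10: 4
Level 11: 2
Level 12: 1

The root is level 0 and the size-1 base case is level 12 (the tree spans levels 0 through 12, i.e. 13 levels counting the root), so the depth is the number of divisions: log_2(4096) = 12

The recursion tree depth is log_2(4096) = 12. At each level, the problem size is divided by 2, so it takes 12 divisions to reduce to a base case of size 1. The algorithm makes 4 recursive calls at each level.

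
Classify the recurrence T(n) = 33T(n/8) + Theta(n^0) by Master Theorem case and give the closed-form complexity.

Master Theorem for T(n) = 33T(n/8) + O(n^0):

a = 33, b = 8, c = 0
log_b(a) = log_8(33) = 1.6815

Case 1: c = 0 < log_8(33) = 1.6815
T(n) = O(n^(log_8 33))

For T(n) = 33T(n/8) + O(n^0): log_8(33) = 1.6815. This is Case 1 of the Master Theorem (c < log_b(a), work dominated by leaves), giving O(n^(log_8 33)).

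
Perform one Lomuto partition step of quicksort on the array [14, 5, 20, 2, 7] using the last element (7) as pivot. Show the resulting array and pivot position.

Lomuto partition with pivot = 7:

Initial array: [14, 5, 20, 2, 7]

arr[0]=14 > 7: no swap
arr[1]=5 <= 7: swap with position 0, array becomes [5, 14, 20, 2, 7]
arr[2]=20 > 7: no swap
arr[3]=2 <= 7: swap with position 1, array becomes [5, 2, 20, 14, 7]

Place pivot at position 2: [5, 2, 7, 14, 20]
Pivot position: 2

After partitioning with pivot 7, the array becomes [5, 2, 7, 14, 20]. The pivot is placed at index 2. All elements to the left of the pivot are <= 7, and all elements to the right are > 7.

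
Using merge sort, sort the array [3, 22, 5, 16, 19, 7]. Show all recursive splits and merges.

Merge sort trace:

Split: [3, 22, 5, 16, 19, 7] -> [3, 22, 5] and [16, 19, 7]
  Split: [3, 22, 5] -> [3] and [22, 5]
    Split: [22, 5] -> [22] and [5]
    Merge: [22] + [5] -> [5, 22]
  Merge: [3] + [5, 22] -> [3, 5, 22]
  Split: [16, 19, 7] -> [16] and [19, 7]
    Split: [19, 7] -> [19] and [7]
    Merge: [19] + [7] -> [7, 19]
  Merge: [16] + [7, 19] -> [7, 16, 19]
Merge: [3, 5, 22] + [7, 16, 19] -> [3, 5, 7, 16, 19, 22]

Final sorted array: [3, 5, 7, 16, 19, 22]

The merge sort proceeds by recursively splitting the array and merging sorted halves.
After all merges, the sorted array is [3, 5, 7, 16, 19, 22].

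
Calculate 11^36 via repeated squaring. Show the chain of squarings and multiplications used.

Computing 11^36 by squaring (build up from 11^1; each line after the first costs one multiplication):

11^1 = 11
11^2 = (11^1)^2 = 11^2 = 121
11^4 = (11^2)^2 = 121^2 = 14641
11^8 = (11^4)^2 = 14641^2 = 214358881
11^9 = 11 * 11^8 = 11 * 214358881 = 2357947691
11^18 = (11^9)^2 = 2357947691^2 = 5559917313492231481
11^36 = (11^18)^2 = 5559917313492231481^2 = 30912680532870672635673352936887453361

Result: 30912680532870672635673352936887453361
Multiplications needed: 6 (6 lines after 11^1)

11^36 = 30912680532870672635673352936887453361. Using exponentiation by squaring, this requires 6 multiplications. The key idea: if the exponent is even, square the half-power; if odd, multiply by the base once.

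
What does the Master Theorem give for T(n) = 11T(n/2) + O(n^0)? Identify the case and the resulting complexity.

Master Theorem for T(n) = 11T(n/2) + O(n^0):

a = 11, b = 2, c = 0
log_b(a) = log_2(11) = 3.4594

Case 1: c = 0 < log_2(11) = 3.4594
T(n) = O(n^(log_2 11))

For T(n) = 11T(n/2) + O(n^0): log_2(11) = 3.4594. This is Case 1 of the Master Theorem (c < log_b(a), work dominated by leaves), giving O(n^(log_2 11)).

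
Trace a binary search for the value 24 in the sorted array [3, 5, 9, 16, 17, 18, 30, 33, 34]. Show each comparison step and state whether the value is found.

Binary search for 24 in [3, 5, 9, 16, 17, 18, 30, 33, 34]:

lo=0, hi=8, mid=4, arr[mid]=17 -> 17 < 24, search right half
lo=5, hi=8, mid=6, arr[mid]=30 -> 30 > 24, search left half
lo=5, hi=5, mid=5, arr[mid]=18 -> 18 < 24, search right half
lo=6 > hi=5, target 24 not found

Binary search determines that 24 is not in the array after 3 comparisons. The search space was exhausted without finding the target.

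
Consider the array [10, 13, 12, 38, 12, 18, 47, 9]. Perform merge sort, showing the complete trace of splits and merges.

Merge sort trace:

Split: [10, 13, 12, 38, 12, 18, 47, 9] -> [10, 13, 12, 38] and [12, 18, 47, 9]
  Split: [10, 13, 12, 38] -> [10, 13] and [12, 38]
    Split: [10, 13] -> [10] and [13]
    Merge: [10] + [13] -> [10, 13]
    Split: [12, 38] -> [12] and [38]
    Merge: [12] + [38] -> [12, 38]
  Merge: [10, 13] + [12, 38] -> [10, 12, 13, 38]
  Split: [12, 18, 47, 9] -> [12, 18] and [47, 9]
    Split: [12, 18] -> [12] and [18]
    Merge: [12] + [18] -> [12, 18]
    Split: [47, 9] -> [47] and [9]
    Merge: [47] + [9] -> [9, 47]
  Merge: [12, 18] + [9, 47] -> [9, 12, 18, 47]
Merge: [10, 12, 13, 38] + [9, 12, 18, 47] -> [9, 10, 12, 12, 13, 18, 38, 47]

Final sorted array: [9, 10, 12, 12, 13, 18, 38, 47]

The merge sort proceeds by recursively splitting the array and merging sorted halves.
After all merges, the sorted array is [9, 10, 12, 12, 13, 18, 38, 47].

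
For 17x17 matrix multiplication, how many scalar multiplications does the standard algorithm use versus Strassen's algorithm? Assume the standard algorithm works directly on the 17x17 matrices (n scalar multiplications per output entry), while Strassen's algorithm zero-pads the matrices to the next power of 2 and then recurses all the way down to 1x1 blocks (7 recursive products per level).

Matrix multiplication for 17x17 matrices:

Strassen's algorithm requires power-of-2 dimensions. Pad 17x17 to 32x32 (next power of 2).

Standard algorithm: 17^3 = 4913 multiplications
Strassen's algorithm: 7^(log2(32)) = 7^5 = 16807 multiplications
Difference: 4913 - 16807 = -11894 (Strassen uses MORE here due to padding overhead — for small or just-over-power-of-2 n, padding can outweigh the per-level savings)

Standard: 4913 multiplications (17^3). Strassen: 16807 multiplications (7^5, after padding to 32x32). Strassen reduces 8 recursive multiplications to 7 at each level.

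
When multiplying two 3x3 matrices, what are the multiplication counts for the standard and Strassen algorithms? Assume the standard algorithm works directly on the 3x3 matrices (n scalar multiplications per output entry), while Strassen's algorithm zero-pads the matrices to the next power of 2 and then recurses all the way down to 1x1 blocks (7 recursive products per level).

Matrix multiplication for 3x3 matrices:

Strassen's algorithm requires power-of-2 dimensions. Pad 3x3 to 4x4 (next power of 2).

Standard algorithm: 3^3 = 27 multiplications
Strassen's algorithm: 7^(log2(4)) = 7^2 = 49 multiplications
Difference: 27 - 49 = -22 (Strassen uses MORE here due to padding overhead — for small or just-over-power-of-2 n, padding can outweigh the per-level savings)

Standard: 27 multiplications (3^3). Strassen: 49 multiplications (7^2, after padding to 4x4). Strassen reduces 8 recursive multiplications to 7 at each level.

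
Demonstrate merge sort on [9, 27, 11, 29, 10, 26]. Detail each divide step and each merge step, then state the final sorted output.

Merge sort trace:

Split: [9, 27, 11, 29, 10, 26] -> [9, 27, 11] and [29, 10, 26]
  Split: [9, 27, 11] -> [9] and [27, 11]
    Split: [27, 11] -> [27] and [11]
    Merge: [27] + [11] -> [11, 27]
  Merge: [9] + [11, 27] -> [9, 11, 27]
  Split: [29, 10, 26] -> [29] and [10, 26]
    Split: [10, 26] -> [10] and [26]
    Merge: [10] + [26] -> [10, 26]
  Merge: [29] + [10, 26] -> [10, 26, 29]
Merge: [9, 11, 27] + [10, 26, 29] -> [9, 10, 11, 26, 27, 29]

Final sorted array: [9, 10, 11, 26, 27, 29]

The merge sort proceeds by recursively splitting the array and merging sorted halves.
After all merges, the sorted array is [9, 10, 11, 26, 27, 29].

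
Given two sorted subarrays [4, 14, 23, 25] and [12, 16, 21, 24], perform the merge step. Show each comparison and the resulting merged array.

Merging process:

Compare 4 vs 12: take 4 from left. Merged: [4]
Compare 14 vs 12: take 12 from right. Merged: [4, 12]
Compare 14 vs 16: take 14 from left. Merged: [4, 12, 14]
Compare 23 vs 16: take 16 from right. Merged: [4, 12, 14, 16]
Compare 23 vs 21: take 21 from right. Merged: [4, 12, 14, 16, 21]
Compare 23 vs 24: take 23 from left. Merged: [4, 12, 14, 16, 21, 23]
Compare 25 vs 24: take 24 from right. Merged: [4, 12, 14, 16, 21, 23, 24]
Append remaining from left: [25]. Merged: [4, 12, 14, 16, 21, 23, 24, 25]

Final merged array: [4, 12, 14, 16, 21, 23, 24, 25]
Total comparisons: 7

The merged array is [4, 12, 14, 16, 21, 23, 24, 25], requiring 7 comparisons. The merge step runs in O(n) time where n is the total number of elements.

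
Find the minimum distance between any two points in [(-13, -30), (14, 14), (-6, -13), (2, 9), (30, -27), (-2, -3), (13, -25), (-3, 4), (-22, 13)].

Computing all pairwise distances among 9 points:

d((-13, -30), (14, 14)) = 51.6236
d((-13, -30), (-6, -13)) = 18.3848
d((-13, -30), (2, 9)) = 41.7852
d((-13, -30), (30, -27)) = 43.1045
d((-13, -30), (-2, -3)) = 29.1548
d((-13, -30), (13, -25)) = 26.4764
d((-13, -30), (-3, 4)) = 35.4401
d((-13, -30), (-22, 13)) = 43.9318
d((14, 14), (-6, -13)) = 33.6006
d((14, 14), (2, 9)) = 13.0
d((14, 14), (30, -27)) = 44.0114
d((14, 14), (-2, -3)) = 23.3452
d((14, 14), (13, -25)) = 39.0128
d((14, 14), (-3, 4)) = 19.7231
d((14, 14), (-22, 13)) = 36.0139
d((-6, -13), (2, 9)) = 23.4094
d((-6, -13), (30, -27)) = 38.6264
d((-6, -13), (-2, -3)) = 10.7703
d((-6, -13), (13, -25)) = 22.4722
d((-6, -13), (-3, 4)) = 17.2627
d((-6, -13), (-22, 13)) = 30.5287
d((2, 9), (30, -27)) = 45.607
d((2, 9), (-2, -3)) = 12.6491
d((2, 9), (13, -25)) = 35.7351
d((2, 9), (-3, 4)) = 7.0711 <-- minimum
d((2, 9), (-22, 13)) = 24.3311
d((30, -27), (-2, -3)) = 40.0
d((30, -27), (13, -25)) = 17.1172
d((30, -27), (-3, 4)) = 45.2769
d((30, -27), (-22, 13)) = 65.6049
d((-2, -3), (13, -25)) = 26.6271
d((-2, -3), (-3, 4)) = 7.0711 <-- minimum
d((-2, -3), (-22, 13)) = 25.6125
d((13, -25), (-3, 4)) = 33.121
d((13, -25), (-22, 13)) = 51.6624
d((-3, 4), (-22, 13)) = 21.0238

Minimum distance: 7.0711 (tie among 2 pairs: (2, 9) and (-3, 4); (-2, -3) and (-3, 4))

The minimum Euclidean distance is 7.0711. There is a tie: 2 pairs achieve this minimum — (2, 9) and (-3, 4); (-2, -3) and (-3, 4). Any of these is a valid closest pair. For 9 points, brute-force pairwise comparison is shown above. For large n, the divide-and-conquer algorithm (sort by x, recurse on halves, check the dividing strip) achieves O(n log n).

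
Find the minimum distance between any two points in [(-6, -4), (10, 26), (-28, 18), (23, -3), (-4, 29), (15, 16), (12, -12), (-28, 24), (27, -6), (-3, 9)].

Computing all pairwise distances among 10 points:

d((-6, -4), (10, 26)) = 34.0
d((-6, -4), (-28, 18)) = 31.1127
d((-6, -4), (23, -3)) = 29.0172
d((-6, -4), (-4, 29)) = 33.0606
d((-6, -4), (15, 16)) = 29.0
d((-6, -4), (12, -12)) = 19.6977
d((-6, -4), (-28, 24)) = 35.609
d((-6, -4), (27, -6)) = 33.0606
d((-6, -4), (-3, 9)) = 13.3417
d((10, 26), (-28, 18)) = 38.833
d((10, 26), (23, -3)) = 31.7805
d((10, 26), (-4, 29)) = 14.3178
d((10, 26), (15, 16)) = 11.1803
d((10, 26), (12, -12)) = 38.0526
d((10, 26), (-28, 24)) = 38.0526
d((10, 26), (27, -6)) = 36.2353
d((10, 26), (-3, 9)) = 21.4009
d((-28, 18), (23, -3)) = 55.1543
d((-28, 18), (-4, 29)) = 26.4008
d((-28, 18), (15, 16)) = 43.0465
d((-28, 18), (12, -12)) = 50.0
d((-28, 18), (-28, 24)) = 6.0
d((-28, 18), (27, -6)) = 60.0083
d((-28, 18), (-3, 9)) = 26.5707
d((23, -3), (-4, 29)) = 41.8688
d((23, -3), (15, 16)) = 20.6155
d((23, -3), (12, -12)) = 14.2127
d((23, -3), (-28, 24)) = 57.7062
d((23, -3), (27, -6)) = 5.0 <-- minimum
d((23, -3), (-3, 9)) = 28.6356
d((-4, 29), (15, 16)) = 23.0217
d((-4, 29), (12, -12)) = 44.0114
d((-4, 29), (-28, 24)) = 24.5153
d((-4, 29), (27, -6)) = 46.7547
d((-4, 29), (-3, 9)) = 20.025
d((15, 16), (12, -12)) = 28.1603
d((15, 16), (-28, 24)) = 43.7379
d((15, 16), (27, -6)) = 25.0599
d((15, 16), (-3, 9)) = 19.3132
d((12, -12), (-28, 24)) = 53.8145
d((12, -12), (27, -6)) = 16.1555
d((12, -12), (-3, 9)) = 25.807
d((-28, 24), (27, -6)) = 62.6498
d((-28, 24), (-3, 9)) = 29.1548
d((27, -6), (-3, 9)) = 33.541

Closest pair: (23, -3) and (27, -6) with distance 5.0

The closest pair is (23, -3) and (27, -6) with Euclidean distance 5.0. For 10 points, brute-force pairwise comparison is shown above. For large n, the divide-and-conquer algorithm (sort by x, recurse on halves, check the dividing strip) achieves O(n log n).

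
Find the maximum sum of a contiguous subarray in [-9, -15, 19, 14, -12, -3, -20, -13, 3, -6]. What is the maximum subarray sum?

Using Kadane's algorithm on [-9, -15, 19, 14, -12, -3, -20, -13, 3, -6]:

Scanning through the array:
Position 1 (value -15): max_ending_here = -15, max_so_far = -9
Position 2 (value 19): max_ending_here = 19, max_so_far = 19
Position 3 (value 14): max_ending_here = 33, max_so_far = 33
Position 4 (value -12): max_ending_here = 21, max_so_far = 33
Position 5 (value -3): max_ending_here = 18, max_so_far = 33
Position 6 (value -20): max_ending_here = -2, max_so_far = 33
Position 7 (value -13): max_ending_here = -13, max_so_far = 33
Position 8 (value 3): max_ending_here = 3, max_so_far = 33
Position 9 (value -6): max_ending_here = -3, max_so_far = 33

Maximum subarray: [19, 14]
Maximum sum: 33

The maximum subarray is [19, 14] with sum 33. This subarray runs from index 2 to index 3.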